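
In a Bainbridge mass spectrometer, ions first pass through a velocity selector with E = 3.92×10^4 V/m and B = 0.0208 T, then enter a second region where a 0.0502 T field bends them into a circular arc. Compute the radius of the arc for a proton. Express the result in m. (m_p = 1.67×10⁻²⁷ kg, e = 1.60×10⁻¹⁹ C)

The selector passes v = E/B = 3.92×10^4/0.0208 = 1.88×10^6 m/s.
In the deflection region, r = mv/(qB₂) = (1.67×10^-27)(1.88×10^6) / [(1×1.60×10^-19)(0.0502)] = 0.392 m.

r ≈ 0.392 m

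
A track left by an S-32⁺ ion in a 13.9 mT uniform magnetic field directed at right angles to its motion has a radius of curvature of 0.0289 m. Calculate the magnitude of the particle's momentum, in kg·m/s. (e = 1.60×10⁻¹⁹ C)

p ≈ 6.43×10^-23 kg·m/s

Since qvB = mv²/r, the momentum p = mv = qBr.
p = (1×1.60×10^-19)(0.0139)(0.0289) = 6.43×10^-23 kg·m/s.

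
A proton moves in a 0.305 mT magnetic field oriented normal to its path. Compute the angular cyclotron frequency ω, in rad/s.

ω = qB/m = (1×1.60×10^-19)(3.05×10^-4) / (1.67×10^-27) = 2.92×10^4 rad/s.

ω ≈ 2.92×10^4 rad/s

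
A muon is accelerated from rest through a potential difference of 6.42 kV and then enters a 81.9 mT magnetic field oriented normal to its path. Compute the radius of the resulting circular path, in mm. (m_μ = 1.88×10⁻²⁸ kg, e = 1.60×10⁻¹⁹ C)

The kinetic energy gained is K = qV = (1×1.60×10^-19)(6420) = 1.03×10^-15 J.
v = √(2K/m) = 3.31×10^6 m/s.
r = mv/(qB) = (1.88×10^-28)(3.31×10^6) / [(1×1.60×10^-19)(0.0819)] = 0.0474 m.

r ≈ 47.4 mm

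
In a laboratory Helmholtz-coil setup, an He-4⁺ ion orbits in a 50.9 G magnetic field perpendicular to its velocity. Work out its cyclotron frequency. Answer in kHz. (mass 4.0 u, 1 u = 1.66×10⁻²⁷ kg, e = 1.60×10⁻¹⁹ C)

f = qB/(2πm) = (1×1.60×10^-19)(5.09×10^-3) / [2π(6.64×10^-27)] = 1.95×10^4 Hz.

f ≈ 19.5 kHz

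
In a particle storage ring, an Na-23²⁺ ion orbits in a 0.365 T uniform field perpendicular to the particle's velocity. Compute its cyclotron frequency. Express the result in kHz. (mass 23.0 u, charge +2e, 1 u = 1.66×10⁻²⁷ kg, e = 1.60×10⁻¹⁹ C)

f = qB/(2πm) = (2×1.60×10^-19)(0.365) / [2π(3.82×10^-26)] = 4.87×10^5 Hz.

f ≈ 487 kHz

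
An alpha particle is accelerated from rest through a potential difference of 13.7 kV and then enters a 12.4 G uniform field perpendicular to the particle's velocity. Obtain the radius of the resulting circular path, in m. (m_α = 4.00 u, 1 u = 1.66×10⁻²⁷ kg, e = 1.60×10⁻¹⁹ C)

r ≈ 19.2 m

The kinetic energy gained is K = qV = (2×1.60×10^-19)(1.37×10^4) = 4.38×10^-15 J.
v = √(2K/m) = 1.15×10^6 m/s.
r = mv/(qB) = (6.64×10^-27)(1.15×10^6) / [(2×1.60×10^-19)(1.24×10^-3)] = 19.2 m.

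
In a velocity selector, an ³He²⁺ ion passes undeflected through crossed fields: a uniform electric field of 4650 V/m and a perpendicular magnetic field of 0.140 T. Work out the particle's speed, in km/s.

For zero net force, qE = qvB, so v = E/B.
v = (4650) / (0.140) = 3.32×10^4 m/s.

v ≈ 33.2 km/s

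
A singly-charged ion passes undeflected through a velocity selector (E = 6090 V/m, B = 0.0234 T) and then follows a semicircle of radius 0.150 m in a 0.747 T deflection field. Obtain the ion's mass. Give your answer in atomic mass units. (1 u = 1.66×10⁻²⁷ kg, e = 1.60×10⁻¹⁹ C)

m ≈ 41.5 u

v = E/B₁ = 2.60×10^5 m/s.
From r = mv/(qB₂), m = qB₂r/v = (1×1.60×10^-19)(0.747)(0.150) / (2.60×10^5) = 6.89×10^-26 kg.
In atomic mass units: m = 6.89×10^-26 / 1.66×10^-27 = 41.5 u.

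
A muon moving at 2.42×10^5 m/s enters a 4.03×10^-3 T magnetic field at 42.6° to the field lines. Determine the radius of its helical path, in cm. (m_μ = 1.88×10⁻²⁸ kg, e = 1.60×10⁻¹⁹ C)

r ≈ 4.78 cm

Only the perpendicular component v⊥ = v sin42.6° = 1.64×10^5 m/s is bent by the field.
r = m v⊥ /(qB) = (1.88×10^-28)(1.64×10^5) / [(1×1.60×10^-19)(4.03×10^-3)] = 0.0478 m.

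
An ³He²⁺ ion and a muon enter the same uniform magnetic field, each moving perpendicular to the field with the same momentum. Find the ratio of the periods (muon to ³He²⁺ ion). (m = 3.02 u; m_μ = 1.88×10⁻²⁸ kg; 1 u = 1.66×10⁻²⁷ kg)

T = 2πm/(qB) is independent of speed, so T₂/T₁ = (m₂/q₂)/(m₁/q₁).
T_{muon}/T_{³He²⁺ ion} = (1.88×10^-28/1e) / (5.01×10^-27/2e) = 0.0750.

ratio ≈ 0.0750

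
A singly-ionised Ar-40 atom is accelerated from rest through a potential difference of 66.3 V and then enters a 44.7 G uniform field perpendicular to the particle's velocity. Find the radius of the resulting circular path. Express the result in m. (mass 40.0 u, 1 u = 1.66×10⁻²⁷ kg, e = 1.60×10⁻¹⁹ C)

r ≈ 1.66 m

The kinetic energy gained is K = qV = (1×1.60×10^-19)(66.3) = 1.06×10^-17 J.
v = √(2K/m) = 1.79×10^4 m/s.
r = mv/(qB) = (6.64×10^-26)(1.79×10^4) / [(1×1.60×10^-19)(4.47×10^-3)] = 1.66 m.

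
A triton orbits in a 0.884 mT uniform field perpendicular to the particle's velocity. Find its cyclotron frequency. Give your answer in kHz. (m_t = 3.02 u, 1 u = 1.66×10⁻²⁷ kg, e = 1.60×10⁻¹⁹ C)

f = qB/(2πm) = (1×1.60×10^-19)(8.84×10^-4) / [2π(5.01×10^-27)] = 4490 Hz.

f ≈ 4.49 kHz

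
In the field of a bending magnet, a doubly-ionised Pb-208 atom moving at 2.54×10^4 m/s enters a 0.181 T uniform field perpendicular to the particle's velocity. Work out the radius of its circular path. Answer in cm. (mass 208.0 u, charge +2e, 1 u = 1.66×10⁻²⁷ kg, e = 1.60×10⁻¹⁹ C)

r ≈ 15.1 cm

The magnetic force provides the centripetal force: qvB = mv²/r, so r = mv/(qB).
r = (3.45×10^-25 kg)(2.54×10^4 m/s) / [(2×1.60×10^-19 C)(0.181 T)] = 0.151 m.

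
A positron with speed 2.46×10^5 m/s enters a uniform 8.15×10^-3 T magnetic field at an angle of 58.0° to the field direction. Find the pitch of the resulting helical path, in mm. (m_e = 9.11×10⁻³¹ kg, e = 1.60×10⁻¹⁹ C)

pitch ≈ 0.572 mm

The velocity component along B is v∥ = v cos58.0° = 1.30×10^5 m/s.
The cyclotron period T = 2πm/(qB) = 4.39×10^-9 s is set by m, q, B alone.
Pitch = v∥·T = (1.30×10^5)(4.39×10^-9) = 5.72×10^-4 m.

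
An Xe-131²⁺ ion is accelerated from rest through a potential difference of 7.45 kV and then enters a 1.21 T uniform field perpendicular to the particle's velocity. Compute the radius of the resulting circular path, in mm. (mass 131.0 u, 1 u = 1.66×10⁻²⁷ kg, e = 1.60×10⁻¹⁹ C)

The kinetic energy gained is K = qV = (2×1.60×10^-19)(7450) = 2.38×10^-15 J.
v = √(2K/m) = 1.48×10^5 m/s.
r = mv/(qB) = (2.17×10^-25)(1.48×10^5) / [(2×1.60×10^-19)(1.21)] = 0.0832 m.

r ≈ 83.2 mm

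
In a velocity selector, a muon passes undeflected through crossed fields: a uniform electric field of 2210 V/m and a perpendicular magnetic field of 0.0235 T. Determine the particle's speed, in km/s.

v ≈ 94.0 km/s

For zero net force, qE = qvB, so v = E/B.
v = (2210) / (0.0235) = 9.40×10^4 m/s.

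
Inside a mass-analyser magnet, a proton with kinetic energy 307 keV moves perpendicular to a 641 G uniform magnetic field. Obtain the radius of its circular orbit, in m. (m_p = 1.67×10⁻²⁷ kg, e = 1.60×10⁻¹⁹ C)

r ≈ 1.25 m

Convert the energy: K = 307 keV = 4.91×10^-14 J.
v = √(2K/m) = √(2·4.91×10^-14/1.67×10^-27) = 7.67×10^6 m/s.
r = mv/(qB) = (1.67×10^-27)(7.67×10^6) / [(1×1.60×10^-19)(0.0641)] = 1.25 m.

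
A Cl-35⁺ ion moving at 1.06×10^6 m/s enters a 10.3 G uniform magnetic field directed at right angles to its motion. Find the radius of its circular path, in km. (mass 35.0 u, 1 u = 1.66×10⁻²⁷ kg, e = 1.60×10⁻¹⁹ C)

r ≈ 0.374 km

The magnetic force provides the centripetal force: qvB = mv²/r, so r = mv/(qB).
r = (5.81×10^-26 kg)(1.06×10^6 m/s) / [(1×1.60×10^-19 C)(1.03×10^-3 T)] = 374 m.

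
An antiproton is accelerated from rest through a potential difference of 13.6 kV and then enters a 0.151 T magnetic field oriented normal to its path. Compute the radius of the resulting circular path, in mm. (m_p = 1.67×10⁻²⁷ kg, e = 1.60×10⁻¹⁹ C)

r ≈ 112 mm

The kinetic energy gained is K = qV = (1×1.60×10^-19)(1.36×10^4) = 2.18×10^-15 J.
v = √(2K/m) = 1.61×10^6 m/s.
r = mv/(qB) = (1.67×10^-27)(1.61×10^6) / [(1×1.60×10^-19)(0.151)] = 0.112 m.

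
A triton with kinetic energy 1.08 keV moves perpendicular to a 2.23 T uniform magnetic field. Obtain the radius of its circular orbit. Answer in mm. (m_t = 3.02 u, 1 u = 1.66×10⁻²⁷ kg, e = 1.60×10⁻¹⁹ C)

r ≈ 3.69 mm

Convert the energy: K = 1.08 keV = 1.73×10^-16 J.
v = √(2K/m) = √(2·1.73×10^-16/5.01×10^-27) = 2.63×10^5 m/s.
r = mv/(qB) = (5.01×10^-27)(2.63×10^5) / [(1×1.60×10^-19)(2.23)] = 3.69×10^-3 m.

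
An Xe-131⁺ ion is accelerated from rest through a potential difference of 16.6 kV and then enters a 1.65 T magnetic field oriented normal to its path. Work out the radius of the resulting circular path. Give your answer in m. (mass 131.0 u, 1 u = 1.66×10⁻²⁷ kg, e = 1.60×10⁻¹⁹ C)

The kinetic energy gained is K = qV = (1×1.60×10^-19)(1.66×10^4) = 2.66×10^-15 J.
v = √(2K/m) = 1.56×10^5 m/s.
r = mv/(qB) = (2.17×10^-25)(1.56×10^5) / [(1×1.60×10^-19)(1.65)] = 0.129 m.

r ≈ 0.129 m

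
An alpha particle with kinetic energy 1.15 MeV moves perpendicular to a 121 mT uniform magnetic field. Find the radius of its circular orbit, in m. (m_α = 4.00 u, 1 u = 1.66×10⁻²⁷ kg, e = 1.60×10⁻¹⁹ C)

Convert the energy: K = 1.15 MeV = 1.84×10^-13 J.
v = √(2K/m) = √(2·1.84×10^-13/6.64×10^-27) = 7.44×10^6 m/s.
r = mv/(qB) = (6.64×10^-27)(7.44×10^6) / [(2×1.60×10^-19)(0.121)] = 1.28 m.

r ≈ 1.28 m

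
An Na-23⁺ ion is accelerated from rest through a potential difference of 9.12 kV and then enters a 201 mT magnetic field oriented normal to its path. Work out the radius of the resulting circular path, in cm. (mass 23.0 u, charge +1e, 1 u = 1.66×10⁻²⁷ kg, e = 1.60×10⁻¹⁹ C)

r ≈ 32.8 cm

The kinetic energy gained is K = qV = (1×1.60×10^-19)(9120) = 1.46×10^-15 J.
v = √(2K/m) = 2.76×10^5 m/s.
r = mv/(qB) = (3.82×10^-26)(2.76×10^5) / [(1×1.60×10^-19)(0.201)] = 0.328 m.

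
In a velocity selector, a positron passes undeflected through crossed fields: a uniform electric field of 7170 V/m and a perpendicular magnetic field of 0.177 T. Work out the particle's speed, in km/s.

v ≈ 40.5 km/s

For zero net force, qE = qvB, so v = E/B.
v = (7170) / (0.177) = 4.05×10^4 m/s.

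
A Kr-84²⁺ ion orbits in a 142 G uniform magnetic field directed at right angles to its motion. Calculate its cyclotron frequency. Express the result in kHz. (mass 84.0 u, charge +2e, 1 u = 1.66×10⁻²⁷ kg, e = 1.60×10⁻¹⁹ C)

f ≈ 5.19 kHz

f = qB/(2πm) = (2×1.60×10^-19)(0.0142) / [2π(1.39×10^-25)] = 5190 Hz.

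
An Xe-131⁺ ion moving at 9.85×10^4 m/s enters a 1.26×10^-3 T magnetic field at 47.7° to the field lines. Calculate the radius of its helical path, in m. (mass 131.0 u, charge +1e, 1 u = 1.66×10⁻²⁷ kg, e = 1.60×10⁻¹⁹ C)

r ≈ 78.6 m

Only the perpendicular component v⊥ = v sin47.7° = 7.29×10^4 m/s is bent by the field.
r = m v⊥ /(qB) = (2.17×10^-25)(7.29×10^4) / [(1×1.60×10^-19)(1.26×10^-3)] = 78.6 m.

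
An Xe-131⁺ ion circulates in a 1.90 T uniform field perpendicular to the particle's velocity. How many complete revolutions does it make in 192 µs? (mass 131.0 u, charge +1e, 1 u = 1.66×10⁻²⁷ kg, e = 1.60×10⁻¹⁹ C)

N = 42

T = 2πm/(qB) = 2π(2.1746×10^-25) / [(1×1.60×10^-19)(1.90)] = 4.4945×10^-6 s.
N = t/T = 1.92×10^-4 / 4.4945×10^-6 ≈ 42.72, so 42 complete revolutions.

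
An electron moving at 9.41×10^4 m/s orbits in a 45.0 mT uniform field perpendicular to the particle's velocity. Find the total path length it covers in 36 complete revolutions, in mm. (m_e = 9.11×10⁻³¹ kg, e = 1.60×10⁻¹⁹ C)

L ≈ 2.69 mm

r = mv/(qB) = 1.19×10^-5 m, so one revolution covers 2πr = 7.48×10^-5 m.
In 36 revolutions: L = 36·2πr = 2.69×10^-3 m.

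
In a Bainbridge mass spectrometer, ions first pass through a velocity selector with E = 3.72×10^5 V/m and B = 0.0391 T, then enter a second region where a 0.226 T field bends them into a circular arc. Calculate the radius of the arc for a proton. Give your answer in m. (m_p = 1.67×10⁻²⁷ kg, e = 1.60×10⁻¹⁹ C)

The selector passes v = E/B = 3.72×10^5/0.0391 = 9.51×10^6 m/s.
In the deflection region, r = mv/(qB₂) = (1.67×10^-27)(9.51×10^6) / [(1×1.60×10^-19)(0.226)] = 0.439 m.

r ≈ 0.439 m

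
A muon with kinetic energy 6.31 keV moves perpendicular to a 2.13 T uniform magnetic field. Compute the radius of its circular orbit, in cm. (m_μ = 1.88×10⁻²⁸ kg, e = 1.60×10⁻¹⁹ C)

r ≈ 0.181 cm

Convert the energy: K = 6.31 keV = 1.01×10^-15 J.
v = √(2K/m) = √(2·1.01×10^-15/1.88×10^-28) = 3.28×10^6 m/s.
r = mv/(qB) = (1.88×10^-28)(3.28×10^6) / [(1×1.60×10^-19)(2.13)] = 1.81×10^-3 m.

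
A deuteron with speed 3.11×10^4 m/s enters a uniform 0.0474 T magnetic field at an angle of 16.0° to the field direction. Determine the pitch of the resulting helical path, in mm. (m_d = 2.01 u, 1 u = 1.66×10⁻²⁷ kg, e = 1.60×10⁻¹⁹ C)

pitch ≈ 82.6 mm

The velocity component along B is v∥ = v cos16.0° = 2.99×10^4 m/s.
The cyclotron period T = 2πm/(qB) = 2.76×10^-6 s is set by m, q, B alone.
Pitch = v∥·T = (2.99×10^4)(2.76×10^-6) = 0.0826 m.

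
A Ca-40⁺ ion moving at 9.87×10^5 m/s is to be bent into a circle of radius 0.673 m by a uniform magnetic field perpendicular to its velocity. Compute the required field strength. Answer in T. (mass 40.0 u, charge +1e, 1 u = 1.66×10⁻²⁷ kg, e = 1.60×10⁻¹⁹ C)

qvB = mv²/r gives B = mv/(qr).
B = (6.64×10^-26)(9.87×10^5) / [(1×1.60×10^-19)(0.673)] = 0.609 T.

B ≈ 0.609 T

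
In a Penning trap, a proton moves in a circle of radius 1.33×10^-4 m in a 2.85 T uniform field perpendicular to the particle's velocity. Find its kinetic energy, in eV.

K ≈ 6.88 eV

v = qBr/m = (1×1.60×10^-19)(2.85)(1.33×10^-4) / (1.67×10^-27) = 3.63×10^4 m/s.
K = ½mv² = 0.5·(1.67×10^-27)·(3.63×10^4)² = 1.10×10^-18 J = 6.88 eV.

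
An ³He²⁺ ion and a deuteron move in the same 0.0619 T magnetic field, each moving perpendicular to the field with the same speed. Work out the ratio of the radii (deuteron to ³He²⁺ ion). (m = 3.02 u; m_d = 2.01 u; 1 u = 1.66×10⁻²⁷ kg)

ratio ≈ 1.33

r = mv/(qB) ⇒ at equal v, r ∝ m/q.
r_{deuteron}/r_{³He²⁺ ion} = 1.33.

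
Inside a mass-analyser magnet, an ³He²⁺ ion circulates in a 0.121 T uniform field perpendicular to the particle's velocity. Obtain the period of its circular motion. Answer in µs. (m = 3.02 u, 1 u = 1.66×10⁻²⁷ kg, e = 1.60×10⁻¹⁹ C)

T ≈ 0.814 µs

The cyclotron period is independent of speed: T = 2πm/(qB).
T = 2π(5.01×10^-27) / [(2×1.60×10^-19)(0.121)] = 8.14×10^-7 s.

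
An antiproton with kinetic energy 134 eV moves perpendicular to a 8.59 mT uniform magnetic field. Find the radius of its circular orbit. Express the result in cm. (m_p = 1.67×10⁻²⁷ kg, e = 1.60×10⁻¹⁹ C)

r ≈ 19.5 cm

Convert the energy: K = 134 eV = 2.14×10^-17 J.
v = √(2K/m) = √(2·2.14×10^-17/1.67×10^-27) = 1.60×10^5 m/s.
r = mv/(qB) = (1.67×10^-27)(1.60×10^5) / [(1×1.60×10^-19)(8.59×10^-3)] = 0.195 m.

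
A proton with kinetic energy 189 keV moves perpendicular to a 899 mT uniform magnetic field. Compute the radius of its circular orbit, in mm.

Convert the energy: K = 189 keV = 3.02×10^-14 J.
v = √(2K/m) = √(2·3.02×10^-14/1.67×10^-27) = 6.02×10^6 m/s.
r = mv/(qB) = (1.67×10^-27)(6.02×10^6) / [(1×1.60×10^-19)(0.899)] = 0.0699 m.

r ≈ 69.9 mm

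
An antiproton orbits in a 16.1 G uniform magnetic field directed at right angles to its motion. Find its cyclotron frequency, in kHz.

f = qB/(2πm) = (1×1.60×10^-19)(1.61×10^-3) / [2π(1.67×10^-27)] = 2.45×10^4 Hz.

f ≈ 24.5 kHz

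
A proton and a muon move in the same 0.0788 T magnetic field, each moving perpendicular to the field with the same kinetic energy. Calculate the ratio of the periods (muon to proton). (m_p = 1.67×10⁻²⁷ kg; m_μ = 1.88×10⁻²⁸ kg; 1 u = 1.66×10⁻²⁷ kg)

ratio ≈ 0.113

T = 2πm/(qB) is independent of speed, so T₂/T₁ = (m₂/q₂)/(m₁/q₁).
T_{muon}/T_{proton} = (1.88×10^-28/1e) / (1.67×10^-27/1e) = 0.113.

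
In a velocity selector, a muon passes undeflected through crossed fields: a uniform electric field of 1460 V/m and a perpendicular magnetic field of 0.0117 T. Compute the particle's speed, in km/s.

v ≈ 125 km/s

For zero net force, qE = qvB, so v = E/B.
v = (1460) / (0.0117) = 1.25×10^5 m/s.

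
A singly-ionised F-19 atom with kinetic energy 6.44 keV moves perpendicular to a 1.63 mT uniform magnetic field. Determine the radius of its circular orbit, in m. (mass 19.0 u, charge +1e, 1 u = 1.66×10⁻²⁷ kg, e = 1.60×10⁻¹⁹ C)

r ≈ 30.9 m

Convert the energy: K = 6.44 keV = 1.03×10^-15 J.
v = √(2K/m) = √(2·1.03×10^-15/3.15×10^-26) = 2.56×10^5 m/s.
r = mv/(qB) = (3.15×10^-26)(2.56×10^5) / [(1×1.60×10^-19)(1.63×10^-3)] = 30.9 m.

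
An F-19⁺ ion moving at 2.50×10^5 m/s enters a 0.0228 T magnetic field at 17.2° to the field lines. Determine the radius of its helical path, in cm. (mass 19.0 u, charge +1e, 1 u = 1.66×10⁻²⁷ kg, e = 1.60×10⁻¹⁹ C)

Only the perpendicular component v⊥ = v sin17.2° = 7.39×10^4 m/s is bent by the field.
r = m v⊥ /(qB) = (3.15×10^-26)(7.39×10^4) / [(1×1.60×10^-19)(0.0228)] = 0.639 m.

r ≈ 63.9 cm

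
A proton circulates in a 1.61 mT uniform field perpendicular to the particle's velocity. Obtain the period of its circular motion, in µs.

The cyclotron period is independent of speed: T = 2πm/(qB).
T = 2π(1.67×10^-27) / [(1×1.60×10^-19)(1.61×10^-3)] = 4.07×10^-5 s.

T ≈ 40.7 µs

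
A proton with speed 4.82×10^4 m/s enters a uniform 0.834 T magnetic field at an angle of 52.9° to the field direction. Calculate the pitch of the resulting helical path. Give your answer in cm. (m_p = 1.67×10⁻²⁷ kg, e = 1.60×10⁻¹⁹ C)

The velocity component along B is v∥ = v cos52.9° = 2.91×10^4 m/s.
The cyclotron period T = 2πm/(qB) = 7.86×10^-8 s is set by m, q, B alone.
Pitch = v∥·T = (2.91×10^4)(7.86×10^-8) = 2.29×10^-3 m.

pitch ≈ 0.229 cm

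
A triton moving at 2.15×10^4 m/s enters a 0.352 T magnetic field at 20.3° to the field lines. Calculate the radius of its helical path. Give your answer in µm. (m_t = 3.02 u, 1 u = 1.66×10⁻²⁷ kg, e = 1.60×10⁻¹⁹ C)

Only the perpendicular component v⊥ = v sin20.3° = 7460 m/s is bent by the field.
r = m v⊥ /(qB) = (5.01×10^-27)(7460) / [(1×1.60×10^-19)(0.352)] = 6.64×10^-4 m.

r ≈ 664 µm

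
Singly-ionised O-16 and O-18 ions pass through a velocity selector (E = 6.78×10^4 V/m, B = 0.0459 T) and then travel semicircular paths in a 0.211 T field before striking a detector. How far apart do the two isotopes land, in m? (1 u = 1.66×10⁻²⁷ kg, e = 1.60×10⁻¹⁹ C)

Δd ≈ 0.291 m

Both emerge at v = E/B₁ = 1.48×10^6 m/s.
r = mv/(qB₂), so r₁ = 1.162 m and r₂ = 1.307 m, giving Δr = 0.145 m.
After a semicircle each ion lands a diameter 2r from the entry slit, so the separation is 2Δr = 0.291 m.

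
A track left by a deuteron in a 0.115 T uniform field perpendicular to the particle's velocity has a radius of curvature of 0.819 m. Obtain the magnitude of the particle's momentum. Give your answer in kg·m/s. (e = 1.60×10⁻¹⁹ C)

p ≈ 1.51×10^-20 kg·m/s

Since qvB = mv²/r, the momentum p = mv = qBr.
p = (1×1.60×10^-19)(0.115)(0.819) = 1.51×10^-20 kg·m/s.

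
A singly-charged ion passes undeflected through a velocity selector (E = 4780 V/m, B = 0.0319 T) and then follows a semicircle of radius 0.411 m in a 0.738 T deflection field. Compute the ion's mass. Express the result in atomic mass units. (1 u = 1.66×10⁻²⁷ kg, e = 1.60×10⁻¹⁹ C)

v = E/B₁ = 1.50×10^5 m/s.
From r = mv/(qB₂), m = qB₂r/v = (1×1.60×10^-19)(0.738)(0.411) / (1.50×10^5) = 3.24×10^-25 kg.
In atomic mass units: m = 3.24×10^-25 / 1.66×10^-27 = 195 u.

m ≈ 195 u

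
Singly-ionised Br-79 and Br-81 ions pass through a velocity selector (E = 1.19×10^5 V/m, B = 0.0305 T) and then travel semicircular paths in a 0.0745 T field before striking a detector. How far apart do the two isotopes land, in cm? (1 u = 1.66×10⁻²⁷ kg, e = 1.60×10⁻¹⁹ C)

Δd ≈ 217 cm

Both emerge at v = E/B₁ = 3.90×10^6 m/s.
r = mv/(qB₂), so r₁ = 42.92 m and r₂ = 44.01 m, giving Δr = 1.09 m.
After a semicircle each ion lands a diameter 2r from the entry slit, so the separation is 2Δr = 2.17 m.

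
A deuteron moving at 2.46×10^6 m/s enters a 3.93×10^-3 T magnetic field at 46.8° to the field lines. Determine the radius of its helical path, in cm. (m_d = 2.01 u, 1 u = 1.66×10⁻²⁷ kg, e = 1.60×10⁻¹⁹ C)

r ≈ 952 cm

Only the perpendicular component v⊥ = v sin46.8° = 1.79×10^6 m/s is bent by the field.
r = m v⊥ /(qB) = (3.34×10^-27)(1.79×10^6) / [(1×1.60×10^-19)(3.93×10^-3)] = 9.52 m.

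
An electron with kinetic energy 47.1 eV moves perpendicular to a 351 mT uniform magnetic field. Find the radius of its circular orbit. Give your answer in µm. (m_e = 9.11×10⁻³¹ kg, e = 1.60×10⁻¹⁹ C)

Convert the energy: K = 47.1 eV = 7.54×10^-18 J.
v = √(2K/m) = √(2·7.54×10^-18/9.11×10^-31) = 4.07×10^6 m/s.
r = mv/(qB) = (9.11×10^-31)(4.07×10^6) / [(1×1.60×10^-19)(0.351)] = 6.60×10^-5 m.

r ≈ 66.0 µm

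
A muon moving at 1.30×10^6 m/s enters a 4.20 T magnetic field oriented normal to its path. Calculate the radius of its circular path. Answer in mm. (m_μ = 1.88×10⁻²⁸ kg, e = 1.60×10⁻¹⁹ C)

r ≈ 0.364 mm

The magnetic force provides the centripetal force: qvB = mv²/r, so r = mv/(qB).
r = (1.88×10^-28 kg)(1.30×10^6 m/s) / [(1×1.60×10^-19 C)(4.20 T)] = 3.64×10^-4 m.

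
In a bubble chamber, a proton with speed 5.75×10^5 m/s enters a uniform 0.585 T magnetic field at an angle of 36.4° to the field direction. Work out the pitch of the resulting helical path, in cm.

The velocity component along B is v∥ = v cos36.4° = 4.63×10^5 m/s.
The cyclotron period T = 2πm/(qB) = 1.12×10^-7 s is set by m, q, B alone.
Pitch = v∥·T = (4.63×10^5)(1.12×10^-7) = 0.0519 m.

pitch ≈ 5.19 cm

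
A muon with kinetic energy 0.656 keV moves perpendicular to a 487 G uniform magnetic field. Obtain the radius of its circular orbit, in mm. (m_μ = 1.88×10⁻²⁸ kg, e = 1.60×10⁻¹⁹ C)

Convert the energy: K = 0.656 keV = 1.05×10^-16 J.
v = √(2K/m) = √(2·1.05×10^-16/1.88×10^-28) = 1.06×10^6 m/s.
r = mv/(qB) = (1.88×10^-28)(1.06×10^6) / [(1×1.60×10^-19)(0.0487)] = 0.0255 m.

r ≈ 25.5 mm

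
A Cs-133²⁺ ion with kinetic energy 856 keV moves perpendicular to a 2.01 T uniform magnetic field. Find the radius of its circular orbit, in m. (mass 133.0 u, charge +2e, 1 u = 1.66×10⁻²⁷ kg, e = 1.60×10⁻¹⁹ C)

r ≈ 0.382 m

Convert the energy: K = 856 keV = 1.37×10^-13 J.
v = √(2K/m) = √(2·1.37×10^-13/2.21×10^-25) = 1.11×10^6 m/s.
r = mv/(qB) = (2.21×10^-25)(1.11×10^6) / [(2×1.60×10^-19)(2.01)] = 0.382 m.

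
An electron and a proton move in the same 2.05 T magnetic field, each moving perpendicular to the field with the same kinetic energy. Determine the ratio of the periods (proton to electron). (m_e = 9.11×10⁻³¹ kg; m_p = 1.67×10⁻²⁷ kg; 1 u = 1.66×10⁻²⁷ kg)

ratio ≈ 1830

T = 2πm/(qB) is independent of speed, so T₂/T₁ = (m₂/q₂)/(m₁/q₁).
T_{proton}/T_{electron} = (1.67×10^-27/1e) / (9.11×10^-31/1e) = 1830.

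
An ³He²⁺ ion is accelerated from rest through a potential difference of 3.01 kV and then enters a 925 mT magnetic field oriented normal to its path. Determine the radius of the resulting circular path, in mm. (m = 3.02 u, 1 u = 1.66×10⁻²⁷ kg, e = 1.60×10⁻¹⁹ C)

r ≈ 10.5 mm

The kinetic energy gained is K = qV = (2×1.60×10^-19)(3010) = 9.63×10^-16 J.
v = √(2K/m) = 6.20×10^5 m/s.
r = mv/(qB) = (5.01×10^-27)(6.20×10^5) / [(2×1.60×10^-19)(0.925)] = 0.0105 m.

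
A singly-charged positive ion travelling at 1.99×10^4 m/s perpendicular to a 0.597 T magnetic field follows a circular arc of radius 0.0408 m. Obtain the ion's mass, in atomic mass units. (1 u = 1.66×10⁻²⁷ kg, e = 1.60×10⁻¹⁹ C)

qvB = mv²/r ⇒ m = qBr/v.
m = (1×1.60×10^-19)(0.597)(0.0408) / (1.99×10^4) = 1.96×10^-25 kg = 118 u.

m ≈ 118 u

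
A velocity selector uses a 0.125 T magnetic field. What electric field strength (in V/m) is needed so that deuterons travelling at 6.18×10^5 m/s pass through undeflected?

qE = qvB ⇒ E = vB = (6.18×10^5)(0.125) = 7.72×10^4 V/m.

E ≈ 7.72×10^4 V/m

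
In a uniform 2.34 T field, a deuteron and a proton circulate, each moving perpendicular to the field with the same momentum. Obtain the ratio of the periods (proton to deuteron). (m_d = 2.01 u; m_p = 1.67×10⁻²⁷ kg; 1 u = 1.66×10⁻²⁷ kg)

ratio ≈ 0.501

T = 2πm/(qB) is independent of speed, so T₂/T₁ = (m₂/q₂)/(m₁/q₁).
T_{proton}/T_{deuteron} = (1.67×10^-27/1e) / (3.34×10^-27/1e) = 0.501.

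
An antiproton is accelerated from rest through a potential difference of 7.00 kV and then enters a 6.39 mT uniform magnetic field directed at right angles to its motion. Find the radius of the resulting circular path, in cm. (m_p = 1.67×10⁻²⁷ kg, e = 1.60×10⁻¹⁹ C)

The kinetic energy gained is K = qV = (1×1.60×10^-19)(7000) = 1.12×10^-15 J.
v = √(2K/m) = 1.16×10^6 m/s.
r = mv/(qB) = (1.67×10^-27)(1.16×10^6) / [(1×1.60×10^-19)(6.39×10^-3)] = 1.89 m.

r ≈ 189 cm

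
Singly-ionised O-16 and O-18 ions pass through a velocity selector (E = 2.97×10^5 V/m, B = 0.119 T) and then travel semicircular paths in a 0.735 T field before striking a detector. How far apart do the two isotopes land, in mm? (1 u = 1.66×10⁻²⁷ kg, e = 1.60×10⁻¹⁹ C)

Both emerge at v = E/B₁ = 2.50×10^6 m/s.
r = mv/(qB₂), so r₁ = 0.5637 m and r₂ = 0.6341 m, giving Δr = 0.0705 m.
After a semicircle each ion lands a diameter 2r from the entry slit, so the separation is 2Δr = 0.141 m.

Δd ≈ 141 mm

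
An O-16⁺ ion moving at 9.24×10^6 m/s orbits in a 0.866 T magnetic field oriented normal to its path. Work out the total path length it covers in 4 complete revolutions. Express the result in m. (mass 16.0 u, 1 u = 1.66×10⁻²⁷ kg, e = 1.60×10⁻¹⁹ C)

r = mv/(qB) = 1.77 m, so one revolution covers 2πr = 11.1 m.
In 4 revolutions: L = 4·2πr = 44.5 m.

L ≈ 44.5 m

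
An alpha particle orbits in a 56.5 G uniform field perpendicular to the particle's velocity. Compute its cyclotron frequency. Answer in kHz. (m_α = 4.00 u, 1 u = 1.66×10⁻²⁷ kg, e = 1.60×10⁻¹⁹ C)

f ≈ 43.3 kHz

f = qB/(2πm) = (2×1.60×10^-19)(5.65×10^-3) / [2π(6.64×10^-27)] = 4.33×10^4 Hz.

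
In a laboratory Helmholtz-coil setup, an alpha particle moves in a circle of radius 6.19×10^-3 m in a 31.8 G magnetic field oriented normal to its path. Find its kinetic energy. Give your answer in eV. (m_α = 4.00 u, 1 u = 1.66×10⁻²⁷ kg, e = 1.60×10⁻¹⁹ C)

K ≈ 0.0187 eV

v = qBr/m = (2×1.60×10^-19)(3.18×10^-3)(6.19×10^-3) / (6.64×10^-27) = 949 m/s.
K = ½mv² = 0.5·(6.64×10^-27)·(949)² = 2.99×10^-21 J = 0.0187 eV.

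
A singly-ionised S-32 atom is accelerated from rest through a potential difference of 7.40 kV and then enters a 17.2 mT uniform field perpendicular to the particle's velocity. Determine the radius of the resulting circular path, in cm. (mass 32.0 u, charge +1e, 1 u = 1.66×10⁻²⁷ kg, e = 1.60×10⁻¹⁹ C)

r ≈ 408 cm

The kinetic energy gained is K = qV = (1×1.60×10^-19)(7400) = 1.18×10^-15 J.
v = √(2K/m) = 2.11×10^5 m/s.
r = mv/(qB) = (5.31×10^-26)(2.11×10^5) / [(1×1.60×10^-19)(0.0172)] = 4.08 m.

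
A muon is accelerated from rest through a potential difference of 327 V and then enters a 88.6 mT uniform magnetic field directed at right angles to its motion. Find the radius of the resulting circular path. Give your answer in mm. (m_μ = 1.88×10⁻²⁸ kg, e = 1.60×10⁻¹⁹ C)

The kinetic energy gained is K = qV = (1×1.60×10^-19)(327) = 5.23×10^-17 J.
v = √(2K/m) = 7.46×10^5 m/s.
r = mv/(qB) = (1.88×10^-28)(7.46×10^5) / [(1×1.60×10^-19)(0.0886)] = 9.89×10^-3 m.

r ≈ 9.89 mm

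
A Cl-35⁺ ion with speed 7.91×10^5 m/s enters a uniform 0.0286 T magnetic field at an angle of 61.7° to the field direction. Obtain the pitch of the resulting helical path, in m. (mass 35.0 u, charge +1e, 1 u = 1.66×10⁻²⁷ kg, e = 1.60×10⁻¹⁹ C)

The velocity component along B is v∥ = v cos61.7° = 3.75×10^5 m/s.
The cyclotron period T = 2πm/(qB) = 7.98×10^-5 s is set by m, q, B alone.
Pitch = v∥·T = (3.75×10^5)(7.98×10^-5) = 29.9 m.

pitch ≈ 29.9 m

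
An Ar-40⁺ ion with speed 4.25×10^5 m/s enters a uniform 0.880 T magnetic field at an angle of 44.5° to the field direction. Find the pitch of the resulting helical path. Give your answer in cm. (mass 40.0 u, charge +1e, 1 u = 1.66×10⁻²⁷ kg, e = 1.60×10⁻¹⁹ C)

The velocity component along B is v∥ = v cos44.5° = 3.03×10^5 m/s.
The cyclotron period T = 2πm/(qB) = 2.96×10^-6 s is set by m, q, B alone.
Pitch = v∥·T = (3.03×10^5)(2.96×10^-6) = 0.898 m.

pitch ≈ 89.8 cm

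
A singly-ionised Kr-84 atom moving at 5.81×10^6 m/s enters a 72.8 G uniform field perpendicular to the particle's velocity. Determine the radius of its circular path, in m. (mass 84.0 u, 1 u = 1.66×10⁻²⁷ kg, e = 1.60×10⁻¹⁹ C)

The magnetic force provides the centripetal force: qvB = mv²/r, so r = mv/(qB).
r = (1.39×10^-25 kg)(5.81×10^6 m/s) / [(1×1.60×10^-19 C)(7.28×10^-3 T)] = 696 m.

r ≈ 696 m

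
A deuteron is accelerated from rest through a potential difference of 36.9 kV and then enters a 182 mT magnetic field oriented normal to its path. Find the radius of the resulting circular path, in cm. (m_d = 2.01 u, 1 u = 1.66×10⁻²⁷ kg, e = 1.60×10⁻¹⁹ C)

The kinetic energy gained is K = qV = (1×1.60×10^-19)(3.69×10^4) = 5.90×10^-15 J.
v = √(2K/m) = 1.88×10^6 m/s.
r = mv/(qB) = (3.34×10^-27)(1.88×10^6) / [(1×1.60×10^-19)(0.182)] = 0.216 m.

r ≈ 21.6 cm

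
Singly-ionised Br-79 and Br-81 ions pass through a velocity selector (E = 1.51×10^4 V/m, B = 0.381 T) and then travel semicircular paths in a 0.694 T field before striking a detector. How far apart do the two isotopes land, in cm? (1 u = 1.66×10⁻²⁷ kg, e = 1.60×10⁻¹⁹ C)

Both emerge at v = E/B₁ = 3.96×10^4 m/s.
r = mv/(qB₂), so r₁ = 0.04681 m and r₂ = 0.04799 m, giving Δr = 1.18×10^-3 m.
After a semicircle each ion lands a diameter 2r from the entry slit, so the separation is 2Δr = 2.37×10^-3 m.

Δd ≈ 0.237 cm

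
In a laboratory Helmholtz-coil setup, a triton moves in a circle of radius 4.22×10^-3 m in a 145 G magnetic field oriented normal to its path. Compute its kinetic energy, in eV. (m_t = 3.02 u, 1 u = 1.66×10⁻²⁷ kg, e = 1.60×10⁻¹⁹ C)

v = qBr/m = (1×1.60×10^-19)(0.0145)(4.22×10^-3) / (5.01×10^-27) = 1950 m/s.
K = ½mv² = 0.5·(5.01×10^-27)·(1950)² = 9.56×10^-21 J = 0.0597 eV.

K ≈ 0.0597 eV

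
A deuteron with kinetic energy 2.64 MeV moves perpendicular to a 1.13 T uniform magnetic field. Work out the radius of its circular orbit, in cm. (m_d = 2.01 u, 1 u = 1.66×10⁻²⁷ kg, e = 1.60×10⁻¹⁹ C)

r ≈ 29.4 cm

Convert the energy: K = 2.64 MeV = 4.22×10^-13 J.
v = √(2K/m) = √(2·4.22×10^-13/3.34×10^-27) = 1.59×10^7 m/s.
r = mv/(qB) = (3.34×10^-27)(1.59×10^7) / [(1×1.60×10^-19)(1.13)] = 0.294 m.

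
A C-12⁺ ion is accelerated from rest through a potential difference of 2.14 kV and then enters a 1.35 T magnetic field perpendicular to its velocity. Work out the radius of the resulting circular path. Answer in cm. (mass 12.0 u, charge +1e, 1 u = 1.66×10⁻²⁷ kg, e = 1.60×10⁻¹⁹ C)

The kinetic energy gained is K = qV = (1×1.60×10^-19)(2140) = 3.42×10^-16 J.
v = √(2K/m) = 1.85×10^5 m/s.
r = mv/(qB) = (1.99×10^-26)(1.85×10^5) / [(1×1.60×10^-19)(1.35)] = 0.0171 m.

r ≈ 1.71 cm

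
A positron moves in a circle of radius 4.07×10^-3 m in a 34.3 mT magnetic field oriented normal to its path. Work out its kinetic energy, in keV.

K ≈ 1.71 keV

v = qBr/m = (1×1.60×10^-19)(0.0343)(4.07×10^-3) / (9.11×10^-31) = 2.45×10^7 m/s.
K = ½mv² = 0.5·(9.11×10^-31)·(2.45×10^7)² = 2.74×10^-16 J = 1.71 keV.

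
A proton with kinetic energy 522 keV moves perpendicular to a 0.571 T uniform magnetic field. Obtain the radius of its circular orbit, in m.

Convert the energy: K = 522 keV = 8.35×10^-14 J.
v = √(2K/m) = √(2·8.35×10^-14/1.67×10^-27) = 1.00×10^7 m/s.
r = mv/(qB) = (1.67×10^-27)(1.00×10^7) / [(1×1.60×10^-19)(0.571)] = 0.183 m.

r ≈ 0.183 m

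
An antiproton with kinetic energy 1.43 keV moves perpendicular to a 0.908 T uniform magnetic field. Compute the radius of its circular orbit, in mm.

r ≈ 6.02 mm

Convert the energy: K = 1.43 keV = 2.29×10^-16 J.
v = √(2K/m) = √(2·2.29×10^-16/1.67×10^-27) = 5.23×10^5 m/s.
r = mv/(qB) = (1.67×10^-27)(5.23×10^5) / [(1×1.60×10^-19)(0.908)] = 6.02×10^-3 m.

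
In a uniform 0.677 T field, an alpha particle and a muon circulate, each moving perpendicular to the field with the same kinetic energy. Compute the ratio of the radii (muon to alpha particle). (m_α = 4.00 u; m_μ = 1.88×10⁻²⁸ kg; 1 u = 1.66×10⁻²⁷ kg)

ratio ≈ 0.337

r = √(2mK)/(qB) ⇒ at equal K, r ∝ √m/q.
r_{muon}/r_{alpha particle} = 0.337.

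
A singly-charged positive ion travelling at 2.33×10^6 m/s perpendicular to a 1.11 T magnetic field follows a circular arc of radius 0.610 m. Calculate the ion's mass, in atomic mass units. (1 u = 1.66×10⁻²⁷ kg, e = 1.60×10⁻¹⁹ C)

m ≈ 28.0 u

qvB = mv²/r ⇒ m = qBr/v.
m = (1×1.60×10^-19)(1.11)(0.610) / (2.33×10^6) = 4.65×10^-26 kg = 28.0 u.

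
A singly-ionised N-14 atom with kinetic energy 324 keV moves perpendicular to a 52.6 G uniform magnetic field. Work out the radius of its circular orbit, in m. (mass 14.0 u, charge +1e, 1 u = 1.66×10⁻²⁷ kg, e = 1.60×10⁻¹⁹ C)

Convert the energy: K = 324 keV = 5.18×10^-14 J.
v = √(2K/m) = √(2·5.18×10^-14/2.32×10^-26) = 2.11×10^6 m/s.
r = mv/(qB) = (2.32×10^-26)(2.11×10^6) / [(1×1.60×10^-19)(5.26×10^-3)] = 58.3 m.

r ≈ 58.3 m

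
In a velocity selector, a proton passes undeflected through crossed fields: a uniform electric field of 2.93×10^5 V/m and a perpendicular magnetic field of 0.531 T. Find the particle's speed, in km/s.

For zero net force, qE = qvB, so v = E/B.
v = (2.93×10^5) / (0.531) = 5.52×10^5 m/s.

v ≈ 552 km/s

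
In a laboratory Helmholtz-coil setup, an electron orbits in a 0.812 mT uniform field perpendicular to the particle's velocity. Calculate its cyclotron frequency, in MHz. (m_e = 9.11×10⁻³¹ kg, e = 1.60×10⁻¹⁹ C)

f ≈ 22.7 MHz

f = qB/(2πm) = (1×1.60×10^-19)(8.12×10^-4) / [2π(9.11×10^-31)] = 2.27×10^7 Hz.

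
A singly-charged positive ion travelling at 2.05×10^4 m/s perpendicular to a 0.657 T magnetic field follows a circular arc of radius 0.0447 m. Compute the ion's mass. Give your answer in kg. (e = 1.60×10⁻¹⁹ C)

m ≈ 2.29×10^-25 kg

qvB = mv²/r ⇒ m = qBr/v.
m = (1×1.60×10^-19)(0.657)(0.0447) / (2.05×10^4) = 2.29×10^-25 kg.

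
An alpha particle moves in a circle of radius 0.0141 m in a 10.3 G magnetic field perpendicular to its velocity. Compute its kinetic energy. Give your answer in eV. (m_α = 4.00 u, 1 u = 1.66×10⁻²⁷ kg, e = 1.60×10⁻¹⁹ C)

K ≈ 0.0102 eV

v = qBr/m = (2×1.60×10^-19)(1.03×10^-3)(0.0141) / (6.64×10^-27) = 700 m/s.
K = ½mv² = 0.5·(6.64×10^-27)·(700)² = 1.63×10^-21 J = 0.0102 eV.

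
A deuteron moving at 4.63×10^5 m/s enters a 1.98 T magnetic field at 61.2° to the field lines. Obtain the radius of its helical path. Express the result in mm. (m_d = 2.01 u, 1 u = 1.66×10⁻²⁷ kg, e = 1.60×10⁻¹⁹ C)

Only the perpendicular component v⊥ = v sin61.2° = 4.06×10^5 m/s is bent by the field.
r = m v⊥ /(qB) = (3.34×10^-27)(4.06×10^5) / [(1×1.60×10^-19)(1.98)] = 4.27×10^-3 m.

r ≈ 4.27 mm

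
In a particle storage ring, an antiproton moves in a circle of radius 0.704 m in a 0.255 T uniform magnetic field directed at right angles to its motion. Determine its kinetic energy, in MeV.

K ≈ 1.54 MeV

v = qBr/m = (1×1.60×10^-19)(0.255)(0.704) / (1.67×10^-27) = 1.72×10^7 m/s.
K = ½mv² = 0.5·(1.67×10^-27)·(1.72×10^7)² = 2.47×10^-13 J = 1.54 MeV.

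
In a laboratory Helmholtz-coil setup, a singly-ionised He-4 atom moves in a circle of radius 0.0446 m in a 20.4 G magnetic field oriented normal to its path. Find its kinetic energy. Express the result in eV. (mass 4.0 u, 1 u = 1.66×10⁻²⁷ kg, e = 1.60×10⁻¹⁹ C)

K ≈ 0.0997 eV

v = qBr/m = (1×1.60×10^-19)(2.04×10^-3)(0.0446) / (6.64×10^-27) = 2190 m/s.
K = ½mv² = 0.5·(6.64×10^-27)·(2190)² = 1.60×10^-20 J = 0.0997 eV.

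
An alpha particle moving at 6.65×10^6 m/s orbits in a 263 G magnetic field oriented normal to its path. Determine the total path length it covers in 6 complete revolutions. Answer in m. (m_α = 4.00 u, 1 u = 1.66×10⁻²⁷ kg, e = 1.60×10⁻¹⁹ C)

r = mv/(qB) = 5.25 m, so one revolution covers 2πr = 33.0 m.
In 6 revolutions: L = 6·2πr = 198 m.

L ≈ 198 m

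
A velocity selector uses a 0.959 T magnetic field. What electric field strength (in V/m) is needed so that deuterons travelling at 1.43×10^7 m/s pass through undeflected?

qE = qvB ⇒ E = vB = (1.43×10^7)(0.959) = 1.37×10^7 V/m.

E ≈ 1.37×10^7 V/m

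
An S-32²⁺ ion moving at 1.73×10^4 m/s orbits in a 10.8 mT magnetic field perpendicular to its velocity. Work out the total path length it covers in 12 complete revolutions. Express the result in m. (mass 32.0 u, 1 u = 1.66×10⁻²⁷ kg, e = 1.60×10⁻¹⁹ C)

r = mv/(qB) = 0.266 m, so one revolution covers 2πr = 1.67 m.
In 12 revolutions: L = 12·2πr = 20.0 m.

L ≈ 20.0 m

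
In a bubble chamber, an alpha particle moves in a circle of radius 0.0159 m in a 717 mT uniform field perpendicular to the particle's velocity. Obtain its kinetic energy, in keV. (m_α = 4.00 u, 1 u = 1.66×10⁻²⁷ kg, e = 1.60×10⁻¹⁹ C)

K ≈ 6.26 keV

v = qBr/m = (2×1.60×10^-19)(0.717)(0.0159) / (6.64×10^-27) = 5.49×10^5 m/s.
K = ½mv² = 0.5·(6.64×10^-27)·(5.49×10^5)² = 1.00×10^-15 J = 6.26 keV.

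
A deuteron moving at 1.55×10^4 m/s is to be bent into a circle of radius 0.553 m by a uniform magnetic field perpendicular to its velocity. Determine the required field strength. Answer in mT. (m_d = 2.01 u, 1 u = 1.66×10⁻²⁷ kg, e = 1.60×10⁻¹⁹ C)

B ≈ 0.585 mT

qvB = mv²/r gives B = mv/(qr).
B = (3.34×10^-27)(1.55×10^4) / [(1×1.60×10^-19)(0.553)] = 5.85×10^-4 T.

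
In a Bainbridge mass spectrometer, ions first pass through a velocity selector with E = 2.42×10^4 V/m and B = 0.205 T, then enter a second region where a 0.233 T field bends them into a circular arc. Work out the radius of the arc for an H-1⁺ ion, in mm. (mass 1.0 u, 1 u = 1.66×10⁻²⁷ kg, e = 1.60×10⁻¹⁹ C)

r ≈ 5.26 mm

The selector passes v = E/B = 2.42×10^4/0.205 = 1.18×10^5 m/s.
In the deflection region, r = mv/(qB₂) = (1.66×10^-27)(1.18×10^5) / [(1×1.60×10^-19)(0.233)] = 5.26×10^-3 m.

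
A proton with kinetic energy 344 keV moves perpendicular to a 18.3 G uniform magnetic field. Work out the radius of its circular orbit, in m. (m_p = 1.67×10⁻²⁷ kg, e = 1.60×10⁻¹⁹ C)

r ≈ 46.3 m

Convert the energy: K = 344 keV = 5.50×10^-14 J.
v = √(2K/m) = √(2·5.50×10^-14/1.67×10^-27) = 8.12×10^6 m/s.
r = mv/(qB) = (1.67×10^-27)(8.12×10^6) / [(1×1.60×10^-19)(1.83×10^-3)] = 46.3 m.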